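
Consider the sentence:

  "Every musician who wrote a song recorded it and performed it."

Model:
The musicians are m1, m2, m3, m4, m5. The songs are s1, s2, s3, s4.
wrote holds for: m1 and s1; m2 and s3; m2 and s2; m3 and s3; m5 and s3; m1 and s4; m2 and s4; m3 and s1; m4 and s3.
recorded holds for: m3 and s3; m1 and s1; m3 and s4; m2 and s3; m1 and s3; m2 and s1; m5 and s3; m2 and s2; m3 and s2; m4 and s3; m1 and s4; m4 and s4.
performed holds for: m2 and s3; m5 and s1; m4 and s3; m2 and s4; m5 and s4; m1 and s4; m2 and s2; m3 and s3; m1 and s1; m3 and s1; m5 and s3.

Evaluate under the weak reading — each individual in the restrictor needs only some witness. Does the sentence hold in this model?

True

"it" takes "a song" as antecedent — a donkey pronoun bound across the clause boundary.
Weak reading: every musician m with some wrote-song has at least one wrote-song s such that recorded(m,s) ∧ performed(m,s).
Per musician: m1:✓  m2:✓  m3:✓  m4:✓  m5:✓
Every musician in the restrictor has a witness.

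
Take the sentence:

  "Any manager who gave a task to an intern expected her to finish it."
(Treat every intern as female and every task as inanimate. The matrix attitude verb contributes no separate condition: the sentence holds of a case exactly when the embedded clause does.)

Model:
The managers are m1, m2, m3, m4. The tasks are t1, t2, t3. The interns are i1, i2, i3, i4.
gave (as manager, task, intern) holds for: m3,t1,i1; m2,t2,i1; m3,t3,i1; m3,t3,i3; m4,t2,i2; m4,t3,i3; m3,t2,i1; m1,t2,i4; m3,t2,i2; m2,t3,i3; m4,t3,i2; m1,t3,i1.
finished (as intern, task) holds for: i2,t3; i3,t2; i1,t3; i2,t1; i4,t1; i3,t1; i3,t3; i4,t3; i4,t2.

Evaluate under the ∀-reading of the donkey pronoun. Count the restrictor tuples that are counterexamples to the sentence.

5

"her" takes "an intern" as antecedent and "it" takes "a task"; both are donkey pronouns co-varying with the restrictor.
Strong reading: for every (m,t,i) with gave(m,t,i), finished(i,t).
Restrictor triples: (m1,t2,i4)→finished(i4,t2) ✓  (m1,t3,i1)→finished(i1,t3) ✓  (m2,t2,i1)→finished(i1,t2) ✗  (m2,t3,i3)→finished(i3,t3) ✓  (m3,t1,i1)→finished(i1,t1) ✗  (m3,t2,i1)→finished(i1,t2) ✗  (m3,t2,i2)→finished(i2,t2) ✗  (m3,t3,i1)→finished(i1,t3) ✓  (m3,t3,i3)→finished(i3,t3) ✓  (m4,t2,i2)→finished(i2,t2) ✗  (m4,t3,i2)→finished(i2,t3) ✓  (m4,t3,i3)→finished(i3,t3) ✓
Counterexamples (restrictor triples failing the scope): 5.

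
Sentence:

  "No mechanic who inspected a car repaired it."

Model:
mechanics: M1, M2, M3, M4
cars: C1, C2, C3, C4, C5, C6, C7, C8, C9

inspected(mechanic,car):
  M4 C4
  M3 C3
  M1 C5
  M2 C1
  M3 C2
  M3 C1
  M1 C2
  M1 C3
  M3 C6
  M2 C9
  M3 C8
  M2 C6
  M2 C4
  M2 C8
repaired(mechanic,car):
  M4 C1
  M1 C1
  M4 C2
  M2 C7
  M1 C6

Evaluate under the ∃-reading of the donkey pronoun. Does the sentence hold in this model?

True

"it" takes "a car" as antecedent — a donkey pronoun bound across the clause boundary.
Truth condition: for no (m,c) with inspected(m,c) does repaired(m,c) hold.
Restrictor pairs — does the scope hold? (M1,C2):fails  (M1,C3):fails  (M1,C5):fails  (M2,C1):fails  (M2,C4):fails  (M2,C6):fails  (M2,C8):fails  (M2,C9):fails  (M3,C1):fails  (M3,C2):fails  (M3,C3):fails  (M3,C6):fails  (M3,C8):fails  (M4,C4):fails
Scope holds for no restrictor pair, so the sentence is true.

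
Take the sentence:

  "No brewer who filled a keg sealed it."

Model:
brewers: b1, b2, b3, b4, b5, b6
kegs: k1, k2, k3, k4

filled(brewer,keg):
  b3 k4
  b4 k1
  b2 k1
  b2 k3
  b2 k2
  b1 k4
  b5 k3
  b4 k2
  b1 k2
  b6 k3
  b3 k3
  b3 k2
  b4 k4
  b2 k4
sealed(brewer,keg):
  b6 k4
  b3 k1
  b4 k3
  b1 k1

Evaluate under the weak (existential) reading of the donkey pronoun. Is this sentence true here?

True

"it" takes "a keg" as antecedent — a donkey pronoun bound across the clause boundary.
Truth condition: for no (b,k) with filled(b,k) does sealed(b,k) hold.
Restrictor pairs — does the scope hold? (b1,k2):fails  (b1,k4):fails  (b2,k1):fails  (b2,k2):fails  (b2,k3):fails  (b2,k4):fails  (b3,k2):fails  (b3,k3):fails  (b3,k4):fails  (b4,k1):fails  (b4,k2):fails  (b4,k4):fails  (b5,k3):fails  (b6,k3):fails
Scope holds for no restrictor pair, so the sentence is true.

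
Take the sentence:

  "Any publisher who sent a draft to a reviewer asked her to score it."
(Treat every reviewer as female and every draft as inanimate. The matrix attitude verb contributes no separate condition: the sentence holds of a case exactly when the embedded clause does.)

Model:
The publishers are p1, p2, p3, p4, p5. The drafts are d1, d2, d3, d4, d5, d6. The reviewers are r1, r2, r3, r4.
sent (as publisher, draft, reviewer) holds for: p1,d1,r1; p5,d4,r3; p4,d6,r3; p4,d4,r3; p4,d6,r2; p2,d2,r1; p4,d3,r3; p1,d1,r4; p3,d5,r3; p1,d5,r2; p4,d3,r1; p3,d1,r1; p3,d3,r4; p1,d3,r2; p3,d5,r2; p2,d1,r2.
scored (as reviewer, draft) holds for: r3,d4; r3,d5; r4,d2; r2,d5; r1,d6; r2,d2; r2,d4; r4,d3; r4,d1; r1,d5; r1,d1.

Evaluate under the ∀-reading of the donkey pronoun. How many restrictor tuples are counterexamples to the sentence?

"her" takes "a reviewer" as antecedent and "it" takes "a draft"; both are donkey pronouns co-varying with the restrictor.
Strong reading: for every (p,d,r) with sent(p,d,r), scored(r,d).
Restrictor triples: (p1,d1,r1)→scored(r1,d1) ✓  (p1,d1,r4)→scored(r4,d1) ✓  (p1,d3,r2)→scored(r2,d3) ✗  (p1,d5,r2)→scored(r2,d5) ✓  (p2,d1,r2)→scored(r2,d1) ✗  (p2,d2,r1)→scored(r1,d2) ✗  (p3,d1,r1)→scored(r1,d1) ✓  (p3,d3,r4)→scored(r4,d3) ✓  (p3,d5,r2)→scored(r2,d5) ✓  (p3,d5,r3)→scored(r3,d5) ✓  (p4,d3,r1)→scored(r1,d3) ✗  (p4,d3,r3)→scored(r3,d3) ✗  (p4,d4,r3)→scored(r3,d4) ✓  (p4,d6,r2)→scored(r2,d6) ✗  (p4,d6,r3)→scored(r3,d6) ✗  (p5,d4,r3)→scored(r3,d4) ✓
Counterexamples (restrictor triples failing the scope): 7.

7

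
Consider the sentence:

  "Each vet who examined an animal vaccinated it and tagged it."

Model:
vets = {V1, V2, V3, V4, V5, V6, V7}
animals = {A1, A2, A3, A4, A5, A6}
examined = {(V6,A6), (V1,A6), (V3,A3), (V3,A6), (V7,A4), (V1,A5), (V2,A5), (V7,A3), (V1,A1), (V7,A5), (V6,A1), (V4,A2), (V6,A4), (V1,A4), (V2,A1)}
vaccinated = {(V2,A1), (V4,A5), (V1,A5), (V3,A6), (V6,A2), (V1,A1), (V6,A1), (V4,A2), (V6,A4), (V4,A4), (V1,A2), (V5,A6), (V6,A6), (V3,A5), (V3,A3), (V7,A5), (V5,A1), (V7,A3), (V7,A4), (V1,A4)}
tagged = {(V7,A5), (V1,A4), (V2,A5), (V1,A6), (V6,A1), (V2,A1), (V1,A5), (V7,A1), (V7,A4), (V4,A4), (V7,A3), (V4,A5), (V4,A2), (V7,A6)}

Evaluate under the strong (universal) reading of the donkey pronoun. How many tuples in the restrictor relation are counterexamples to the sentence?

7

"it" takes "an animal" as antecedent — a donkey pronoun bound across the clause boundary.
Strong reading: for every (v,a) with examined(v,a), vaccinated(v,a) ∧ tagged(v,a).
Restrictor pairs: (V1,A1) ✗  (V1,A4) ✓  (V1,A5) ✓  (V1,A6) ✗  (V2,A1) ✓  (V2,A5) ✗  (V3,A3) ✗  (V3,A6) ✗  (V4,A2) ✓  (V6,A1) ✓  (V6,A4) ✗  (V6,A6) ✗  (V7,A3) ✓  (V7,A4) ✓  (V7,A5) ✓
Counterexamples (restrictor pairs failing the scope): 7.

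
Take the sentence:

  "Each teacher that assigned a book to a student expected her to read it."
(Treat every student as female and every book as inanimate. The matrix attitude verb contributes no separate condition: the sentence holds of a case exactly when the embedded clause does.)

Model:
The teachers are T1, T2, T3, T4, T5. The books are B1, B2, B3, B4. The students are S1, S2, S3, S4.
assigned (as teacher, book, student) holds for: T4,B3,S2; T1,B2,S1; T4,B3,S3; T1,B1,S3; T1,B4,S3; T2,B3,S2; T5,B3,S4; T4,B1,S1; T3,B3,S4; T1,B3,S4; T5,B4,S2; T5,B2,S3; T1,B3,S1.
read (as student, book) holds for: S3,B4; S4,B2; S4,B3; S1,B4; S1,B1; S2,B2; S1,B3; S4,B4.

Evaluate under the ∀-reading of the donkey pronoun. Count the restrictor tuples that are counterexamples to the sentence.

7

"her" takes "a student" as antecedent and "it" takes "a book"; both are donkey pronouns co-varying with the restrictor.
Strong reading: for every (t,b,s) with assigned(t,b,s), read(s,b).
Restrictor triples: (T1,B1,S3)→read(S3,B1) ✗  (T1,B2,S1)→read(S1,B2) ✗  (T1,B3,S1)→read(S1,B3) ✓  (T1,B3,S4)→read(S4,B3) ✓  (T1,B4,S3)→read(S3,B4) ✓  (T2,B3,S2)→read(S2,B3) ✗  (T3,B3,S4)→read(S4,B3) ✓  (T4,B1,S1)→read(S1,B1) ✓  (T4,B3,S2)→read(S2,B3) ✗  (T4,B3,S3)→read(S3,B3) ✗  (T5,B2,S3)→read(S3,B2) ✗  (T5,B3,S4)→read(S4,B3) ✓  (T5,B4,S2)→read(S2,B4) ✗
Counterexamples (restrictor triples failing the scope): 7.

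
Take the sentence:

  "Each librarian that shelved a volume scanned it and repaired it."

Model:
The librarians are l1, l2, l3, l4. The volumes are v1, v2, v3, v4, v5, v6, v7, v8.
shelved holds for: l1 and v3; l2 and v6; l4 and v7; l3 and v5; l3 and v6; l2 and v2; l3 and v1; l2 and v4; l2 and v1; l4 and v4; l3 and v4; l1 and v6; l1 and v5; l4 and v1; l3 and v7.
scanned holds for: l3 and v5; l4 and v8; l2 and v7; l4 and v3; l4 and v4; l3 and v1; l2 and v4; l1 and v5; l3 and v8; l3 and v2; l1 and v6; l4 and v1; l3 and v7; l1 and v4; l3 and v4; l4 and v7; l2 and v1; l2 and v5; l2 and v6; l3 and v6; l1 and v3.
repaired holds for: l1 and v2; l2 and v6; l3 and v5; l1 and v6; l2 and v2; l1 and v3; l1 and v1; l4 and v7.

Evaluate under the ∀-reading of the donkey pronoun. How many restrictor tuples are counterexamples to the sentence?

"it" takes "a volume" as antecedent — a donkey pronoun bound across the clause boundary.
Strong reading: for every (l,v) with shelved(l,v), scanned(l,v) ∧ repaired(l,v).
Restrictor pairs: (l1,v3) ✓  (l1,v5) ✗  (l1,v6) ✓  (l2,v1) ✗  (l2,v2) ✗  (l2,v4) ✗  (l2,v6) ✓  (l3,v1) ✗  (l3,v4) ✗  (l3,v5) ✓  (l3,v6) ✗  (l3,v7) ✗  (l4,v1) ✗  (l4,v4) ✗  (l4,v7) ✓
Counterexamples (restrictor pairs failing the scope): 10.

10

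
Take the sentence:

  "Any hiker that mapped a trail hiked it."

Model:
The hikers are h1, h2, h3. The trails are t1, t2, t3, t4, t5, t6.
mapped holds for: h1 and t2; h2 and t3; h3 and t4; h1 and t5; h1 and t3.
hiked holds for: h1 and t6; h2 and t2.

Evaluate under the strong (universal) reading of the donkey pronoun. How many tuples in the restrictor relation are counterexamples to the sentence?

5

"it" takes "a trail" as antecedent — a donkey pronoun bound across the clause boundary.
Strong reading: for every (h,t) with mapped(h,t), hiked(h,t).
Restrictor pairs: (h1,t2) ✗  (h1,t3) ✗  (h1,t5) ✗  (h2,t3) ✗  (h3,t4) ✗
Counterexamples (restrictor pairs failing the scope): 5.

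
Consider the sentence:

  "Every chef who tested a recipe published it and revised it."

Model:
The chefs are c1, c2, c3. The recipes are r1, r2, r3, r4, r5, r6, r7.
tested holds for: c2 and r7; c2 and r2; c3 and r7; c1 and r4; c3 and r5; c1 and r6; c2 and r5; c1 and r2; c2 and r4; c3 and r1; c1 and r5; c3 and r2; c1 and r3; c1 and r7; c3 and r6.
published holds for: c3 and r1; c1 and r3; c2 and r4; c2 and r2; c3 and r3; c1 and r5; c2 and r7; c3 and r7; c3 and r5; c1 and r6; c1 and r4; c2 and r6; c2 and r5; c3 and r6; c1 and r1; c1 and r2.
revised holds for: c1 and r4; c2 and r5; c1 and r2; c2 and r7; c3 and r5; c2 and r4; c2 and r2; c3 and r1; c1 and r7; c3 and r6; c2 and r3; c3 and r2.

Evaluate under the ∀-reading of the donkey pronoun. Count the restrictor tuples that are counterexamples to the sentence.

6

"it" takes "a recipe" as antecedent — a donkey pronoun bound across the clause boundary.
Strong reading: for every (c,r) with tested(c,r), published(c,r) ∧ revised(c,r).
Restrictor pairs: (c1,r2) ✓  (c1,r3) ✗  (c1,r4) ✓  (c1,r5) ✗  (c1,r6) ✗  (c1,r7) ✗  (c2,r2) ✓  (c2,r4) ✓  (c2,r5) ✓  (c2,r7) ✓  (c3,r1) ✓  (c3,r2) ✗  (c3,r5) ✓  (c3,r6) ✓  (c3,r7) ✗
Counterexamples (restrictor pairs failing the scope): 6.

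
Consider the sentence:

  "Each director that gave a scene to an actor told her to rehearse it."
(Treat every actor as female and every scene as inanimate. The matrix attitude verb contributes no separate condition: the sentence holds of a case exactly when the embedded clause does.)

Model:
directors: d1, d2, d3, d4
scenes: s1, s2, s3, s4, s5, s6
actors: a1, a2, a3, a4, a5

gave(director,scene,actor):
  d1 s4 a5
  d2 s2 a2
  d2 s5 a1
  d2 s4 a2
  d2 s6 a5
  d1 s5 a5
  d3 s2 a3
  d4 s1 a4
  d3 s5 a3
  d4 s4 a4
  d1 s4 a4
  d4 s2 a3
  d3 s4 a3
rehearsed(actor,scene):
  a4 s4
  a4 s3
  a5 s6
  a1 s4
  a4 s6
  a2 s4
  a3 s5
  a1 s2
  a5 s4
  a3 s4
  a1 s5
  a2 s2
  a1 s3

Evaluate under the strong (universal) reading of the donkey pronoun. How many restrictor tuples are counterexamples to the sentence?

"her" takes "an actor" as antecedent and "it" takes "a scene"; both are donkey pronouns co-varying with the restrictor.
Strong reading: for every (d,s,a) with gave(d,s,a), rehearsed(a,s).
Restrictor triples: (d1,s4,a4)→rehearsed(a4,s4) ✓  (d1,s4,a5)→rehearsed(a5,s4) ✓  (d1,s5,a5)→rehearsed(a5,s5) ✗  (d2,s2,a2)→rehearsed(a2,s2) ✓  (d2,s4,a2)→rehearsed(a2,s4) ✓  (d2,s5,a1)→rehearsed(a1,s5) ✓  (d2,s6,a5)→rehearsed(a5,s6) ✓  (d3,s2,a3)→rehearsed(a3,s2) ✗  (d3,s4,a3)→rehearsed(a3,s4) ✓  (d3,s5,a3)→rehearsed(a3,s5) ✓  (d4,s1,a4)→rehearsed(a4,s1) ✗  (d4,s2,a3)→rehearsed(a3,s2) ✗  (d4,s4,a4)→rehearsed(a4,s4) ✓
Counterexamples (restrictor triples failing the scope): 4.

4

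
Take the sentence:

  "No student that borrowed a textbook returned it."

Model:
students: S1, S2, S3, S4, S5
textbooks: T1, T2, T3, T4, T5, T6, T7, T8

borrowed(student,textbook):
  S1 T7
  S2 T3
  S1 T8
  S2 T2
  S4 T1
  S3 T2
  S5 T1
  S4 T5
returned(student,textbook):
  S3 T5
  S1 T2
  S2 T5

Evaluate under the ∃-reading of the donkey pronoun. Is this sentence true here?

True

"it" takes "a textbook" as antecedent — a donkey pronoun bound across the clause boundary.
Truth condition: for no (s,t) with borrowed(s,t) does returned(s,t) hold.
Restrictor pairs — does the scope hold? (S1,T7):fails  (S1,T8):fails  (S2,T2):fails  (S2,T3):fails  (S3,T2):fails  (S4,T1):fails  (S4,T5):fails  (S5,T1):fails
Scope holds for no restrictor pair, so the sentence is true.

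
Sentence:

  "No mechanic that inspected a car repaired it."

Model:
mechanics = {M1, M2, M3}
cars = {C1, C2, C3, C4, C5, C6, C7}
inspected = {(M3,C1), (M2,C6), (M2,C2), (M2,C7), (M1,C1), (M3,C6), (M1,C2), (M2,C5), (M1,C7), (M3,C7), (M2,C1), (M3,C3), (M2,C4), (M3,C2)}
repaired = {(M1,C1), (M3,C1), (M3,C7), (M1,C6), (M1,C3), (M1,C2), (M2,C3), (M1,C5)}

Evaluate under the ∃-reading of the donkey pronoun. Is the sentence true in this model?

"it" takes "a car" as antecedent — a donkey pronoun bound across the clause boundary.
Truth condition: for no (m,c) with inspected(m,c) does repaired(m,c) hold.
Restrictor pairs — does the scope hold? (M1,C1):holds  (M1,C2):holds  (M1,C7):fails  (M2,C1):fails  (M2,C2):fails  (M2,C4):fails  (M2,C5):fails  (M2,C6):fails  (M2,C7):fails  (M3,C1):holds  (M3,C2):fails  (M3,C3):fails  (M3,C6):fails  (M3,C7):holds
Scope holds for 4 pair(s), so the sentence is false.

False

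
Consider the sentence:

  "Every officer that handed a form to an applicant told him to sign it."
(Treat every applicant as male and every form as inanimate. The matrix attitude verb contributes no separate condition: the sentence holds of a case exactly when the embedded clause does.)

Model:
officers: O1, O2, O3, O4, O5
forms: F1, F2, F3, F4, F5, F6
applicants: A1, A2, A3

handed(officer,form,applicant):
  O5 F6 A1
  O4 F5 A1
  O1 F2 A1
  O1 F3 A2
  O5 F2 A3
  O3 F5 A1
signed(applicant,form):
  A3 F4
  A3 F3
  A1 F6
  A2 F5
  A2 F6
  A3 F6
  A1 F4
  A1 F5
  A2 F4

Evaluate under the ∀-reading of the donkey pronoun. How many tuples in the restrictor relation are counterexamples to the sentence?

3

"him" takes "an applicant" as antecedent and "it" takes "a form"; both are donkey pronouns co-varying with the restrictor.
Strong reading: for every (o,f,a) with handed(o,f,a), signed(a,f).
Restrictor triples: (O1,F2,A1)→signed(A1,F2) ✗  (O1,F3,A2)→signed(A2,F3) ✗  (O3,F5,A1)→signed(A1,F5) ✓  (O4,F5,A1)→signed(A1,F5) ✓  (O5,F2,A3)→signed(A3,F2) ✗  (O5,F6,A1)→signed(A1,F6) ✓
Counterexamples (restrictor triples failing the scope): 3.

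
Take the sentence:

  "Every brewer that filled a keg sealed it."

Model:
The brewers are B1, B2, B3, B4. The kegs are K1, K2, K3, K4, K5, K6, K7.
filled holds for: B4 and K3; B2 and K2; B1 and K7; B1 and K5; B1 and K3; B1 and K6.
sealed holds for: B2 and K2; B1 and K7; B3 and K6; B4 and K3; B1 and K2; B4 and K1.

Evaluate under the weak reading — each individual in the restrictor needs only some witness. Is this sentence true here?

"it" takes "a keg" as antecedent — a donkey pronoun bound across the clause boundary.
Weak reading: every brewer b with some filled-keg has at least one filled-keg k such that sealed(b,k).
Per brewer: B1:✓  B2:✓  B4:✓
Every brewer in the restrictor has a witness.

True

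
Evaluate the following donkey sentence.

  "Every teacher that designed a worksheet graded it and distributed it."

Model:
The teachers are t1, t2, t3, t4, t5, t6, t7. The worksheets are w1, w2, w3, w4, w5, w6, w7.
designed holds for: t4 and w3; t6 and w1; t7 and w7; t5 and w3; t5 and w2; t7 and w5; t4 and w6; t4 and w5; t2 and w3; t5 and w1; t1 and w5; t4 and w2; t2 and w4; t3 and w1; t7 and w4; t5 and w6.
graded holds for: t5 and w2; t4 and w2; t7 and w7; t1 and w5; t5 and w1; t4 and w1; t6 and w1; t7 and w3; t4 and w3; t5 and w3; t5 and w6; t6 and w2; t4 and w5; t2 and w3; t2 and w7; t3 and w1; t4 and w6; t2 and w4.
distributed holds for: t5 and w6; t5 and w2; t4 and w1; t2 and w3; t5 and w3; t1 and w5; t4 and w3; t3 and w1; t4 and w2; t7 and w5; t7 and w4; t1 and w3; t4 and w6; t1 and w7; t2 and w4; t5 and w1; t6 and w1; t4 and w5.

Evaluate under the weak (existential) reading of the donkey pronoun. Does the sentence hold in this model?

"it" takes "a worksheet" as antecedent — a donkey pronoun bound across the clause boundary.
Weak reading: every teacher t with some designed-worksheet has at least one designed-worksheet w such that graded(t,w) ∧ distributed(t,w).
Per teacher: t1:✓  t2:✓  t3:✓  t4:✓  t5:✓  t6:✓  t7:✗
t7 has no witness among its designed-worksheets.

False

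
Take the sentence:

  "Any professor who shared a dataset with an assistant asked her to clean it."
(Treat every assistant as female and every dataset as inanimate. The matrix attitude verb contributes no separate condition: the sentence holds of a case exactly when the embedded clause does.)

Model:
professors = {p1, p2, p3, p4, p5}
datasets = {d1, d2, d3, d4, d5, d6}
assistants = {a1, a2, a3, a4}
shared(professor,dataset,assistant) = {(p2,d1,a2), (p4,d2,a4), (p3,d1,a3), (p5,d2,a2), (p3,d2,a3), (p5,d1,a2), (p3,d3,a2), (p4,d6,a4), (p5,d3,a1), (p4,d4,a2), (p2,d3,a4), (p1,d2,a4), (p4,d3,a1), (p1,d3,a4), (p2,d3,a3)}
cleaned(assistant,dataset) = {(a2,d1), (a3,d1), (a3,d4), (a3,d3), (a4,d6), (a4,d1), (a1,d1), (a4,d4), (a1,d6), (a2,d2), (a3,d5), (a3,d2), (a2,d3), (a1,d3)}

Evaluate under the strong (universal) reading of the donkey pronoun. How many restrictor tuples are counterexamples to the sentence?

"her" takes "an assistant" as antecedent and "it" takes "a dataset"; both are donkey pronouns co-varying with the restrictor.
Strong reading: for every (p,d,a) with shared(p,d,a), cleaned(a,d).
Restrictor triples: (p1,d2,a4)→cleaned(a4,d2) ✗  (p1,d3,a4)→cleaned(a4,d3) ✗  (p2,d1,a2)→cleaned(a2,d1) ✓  (p2,d3,a3)→cleaned(a3,d3) ✓  (p2,d3,a4)→cleaned(a4,d3) ✗  (p3,d1,a3)→cleaned(a3,d1) ✓  (p3,d2,a3)→cleaned(a3,d2) ✓  (p3,d3,a2)→cleaned(a2,d3) ✓  (p4,d2,a4)→cleaned(a4,d2) ✗  (p4,d3,a1)→cleaned(a1,d3) ✓  (p4,d4,a2)→cleaned(a2,d4) ✗  (p4,d6,a4)→cleaned(a4,d6) ✓  (p5,d1,a2)→cleaned(a2,d1) ✓  (p5,d2,a2)→cleaned(a2,d2) ✓  (p5,d3,a1)→cleaned(a1,d3) ✓
Counterexamples (restrictor triples failing the scope): 5.

5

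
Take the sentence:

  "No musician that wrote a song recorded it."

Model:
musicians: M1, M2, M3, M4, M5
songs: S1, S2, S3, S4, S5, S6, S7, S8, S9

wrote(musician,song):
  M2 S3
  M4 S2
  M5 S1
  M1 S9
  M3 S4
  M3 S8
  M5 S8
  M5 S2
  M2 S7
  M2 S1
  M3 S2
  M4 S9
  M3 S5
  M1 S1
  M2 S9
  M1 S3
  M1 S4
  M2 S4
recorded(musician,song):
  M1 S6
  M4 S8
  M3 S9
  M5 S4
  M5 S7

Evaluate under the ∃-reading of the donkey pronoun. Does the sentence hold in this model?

"it" takes "a song" as antecedent — a donkey pronoun bound across the clause boundary.
Truth condition: for no (m,s) with wrote(m,s) does recorded(m,s) hold.
Restrictor pairs — does the scope hold? (M1,S1):fails  (M1,S3):fails  (M1,S4):fails  (M1,S9):fails  (M2,S1):fails  (M2,S3):fails  (M2,S4):fails  (M2,S7):fails  (M2,S9):fails  (M3,S2):fails  (M3,S4):fails  (M3,S5):fails  (M3,S8):fails  (M4,S2):fails  (M4,S9):fails  (M5,S1):fails  (M5,S2):fails  (M5,S8):fails
Scope holds for no restrictor pair, so the sentence is true.

True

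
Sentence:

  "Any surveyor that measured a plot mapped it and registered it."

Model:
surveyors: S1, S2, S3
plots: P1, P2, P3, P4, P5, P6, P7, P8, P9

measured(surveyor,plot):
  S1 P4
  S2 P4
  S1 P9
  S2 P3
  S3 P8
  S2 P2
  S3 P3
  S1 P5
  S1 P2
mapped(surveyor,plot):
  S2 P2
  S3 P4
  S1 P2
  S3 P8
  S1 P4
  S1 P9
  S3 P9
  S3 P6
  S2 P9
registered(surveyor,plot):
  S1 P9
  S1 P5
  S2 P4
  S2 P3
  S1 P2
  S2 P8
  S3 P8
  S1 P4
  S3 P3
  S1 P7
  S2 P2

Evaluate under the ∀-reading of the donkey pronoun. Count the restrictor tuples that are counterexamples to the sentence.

"it" takes "a plot" as antecedent — a donkey pronoun bound across the clause boundary.
Strong reading: for every (s,p) with measured(s,p), mapped(s,p) ∧ registered(s,p).
Restrictor pairs: (S1,P2) ✓  (S1,P4) ✓  (S1,P5) ✗  (S1,P9) ✓  (S2,P2) ✓  (S2,P3) ✗  (S2,P4) ✗  (S3,P3) ✗  (S3,P8) ✓
Counterexamples (restrictor pairs failing the scope): 4.

4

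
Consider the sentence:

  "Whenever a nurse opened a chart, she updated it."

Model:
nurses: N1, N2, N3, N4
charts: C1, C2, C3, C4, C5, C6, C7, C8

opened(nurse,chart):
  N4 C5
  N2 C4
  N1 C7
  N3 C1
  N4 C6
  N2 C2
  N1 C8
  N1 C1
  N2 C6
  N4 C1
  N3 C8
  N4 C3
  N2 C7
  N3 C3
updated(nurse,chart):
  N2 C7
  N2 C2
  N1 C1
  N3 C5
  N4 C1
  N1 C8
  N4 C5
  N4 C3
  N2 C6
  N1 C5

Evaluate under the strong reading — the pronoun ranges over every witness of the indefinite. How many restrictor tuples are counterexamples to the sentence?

6

"it" takes "a chart" as antecedent — a donkey pronoun bound across the clause boundary.
Strong reading: for every (n,c) with opened(n,c), updated(n,c).
Restrictor pairs: (N1,C1) ✓  (N1,C7) ✗  (N1,C8) ✓  (N2,C2) ✓  (N2,C4) ✗  (N2,C6) ✓  (N2,C7) ✓  (N3,C1) ✗  (N3,C3) ✗  (N3,C8) ✗  (N4,C1) ✓  (N4,C3) ✓  (N4,C5) ✓  (N4,C6) ✗
Counterexamples (restrictor pairs failing the scope): 6.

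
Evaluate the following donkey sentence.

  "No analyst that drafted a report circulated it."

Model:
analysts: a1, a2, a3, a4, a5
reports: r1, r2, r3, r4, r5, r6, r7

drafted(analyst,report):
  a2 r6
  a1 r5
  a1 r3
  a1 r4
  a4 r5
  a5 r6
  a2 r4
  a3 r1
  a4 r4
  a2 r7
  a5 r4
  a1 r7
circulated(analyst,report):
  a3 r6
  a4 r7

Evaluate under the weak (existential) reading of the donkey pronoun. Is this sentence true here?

True

"it" takes "a report" as antecedent — a donkey pronoun bound across the clause boundary.
Truth condition: for no (a,r) with drafted(a,r) does circulated(a,r) hold.
Restrictor pairs — does the scope hold? (a1,r3):fails  (a1,r4):fails  (a1,r5):fails  (a1,r7):fails  (a2,r4):fails  (a2,r6):fails  (a2,r7):fails  (a3,r1):fails  (a4,r4):fails  (a4,r5):fails  (a5,r4):fails  (a5,r6):fails
Scope holds for no restrictor pair, so the sentence is true.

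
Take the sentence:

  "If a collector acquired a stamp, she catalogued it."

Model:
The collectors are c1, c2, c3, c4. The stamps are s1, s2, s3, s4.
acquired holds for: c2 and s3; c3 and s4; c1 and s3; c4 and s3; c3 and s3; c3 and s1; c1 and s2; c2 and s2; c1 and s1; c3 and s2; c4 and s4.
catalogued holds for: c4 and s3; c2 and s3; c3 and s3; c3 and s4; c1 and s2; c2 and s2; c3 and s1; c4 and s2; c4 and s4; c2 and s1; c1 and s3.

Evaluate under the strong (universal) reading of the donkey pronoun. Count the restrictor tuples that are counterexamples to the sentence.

"it" takes "a stamp" as antecedent — a donkey pronoun bound across the clause boundary.
Strong reading: for every (c,s) with acquired(c,s), catalogued(c,s).
Restrictor pairs: (c1,s1) ✗  (c1,s2) ✓  (c1,s3) ✓  (c2,s2) ✓  (c2,s3) ✓  (c3,s1) ✓  (c3,s2) ✗  (c3,s3) ✓  (c3,s4) ✓  (c4,s3) ✓  (c4,s4) ✓
Counterexamples (restrictor pairs failing the scope): 2.

2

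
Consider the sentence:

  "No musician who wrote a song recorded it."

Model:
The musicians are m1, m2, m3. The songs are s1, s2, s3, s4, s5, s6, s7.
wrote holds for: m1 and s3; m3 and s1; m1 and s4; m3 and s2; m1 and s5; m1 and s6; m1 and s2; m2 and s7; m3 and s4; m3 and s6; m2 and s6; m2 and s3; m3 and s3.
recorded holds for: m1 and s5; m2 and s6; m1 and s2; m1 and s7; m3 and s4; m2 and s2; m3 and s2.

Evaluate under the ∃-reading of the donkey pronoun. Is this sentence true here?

"it" takes "a song" as antecedent — a donkey pronoun bound across the clause boundary.
Truth condition: for no (m,s) with wrote(m,s) does recorded(m,s) hold.
Restrictor pairs — does the scope hold? (m1,s2):holds  (m1,s3):fails  (m1,s4):fails  (m1,s5):holds  (m1,s6):fails  (m2,s3):fails  (m2,s6):holds  (m2,s7):fails  (m3,s1):fails  (m3,s2):holds  (m3,s3):fails  (m3,s4):holds  (m3,s6):fails
Scope holds for 5 pair(s), so the sentence is false.

False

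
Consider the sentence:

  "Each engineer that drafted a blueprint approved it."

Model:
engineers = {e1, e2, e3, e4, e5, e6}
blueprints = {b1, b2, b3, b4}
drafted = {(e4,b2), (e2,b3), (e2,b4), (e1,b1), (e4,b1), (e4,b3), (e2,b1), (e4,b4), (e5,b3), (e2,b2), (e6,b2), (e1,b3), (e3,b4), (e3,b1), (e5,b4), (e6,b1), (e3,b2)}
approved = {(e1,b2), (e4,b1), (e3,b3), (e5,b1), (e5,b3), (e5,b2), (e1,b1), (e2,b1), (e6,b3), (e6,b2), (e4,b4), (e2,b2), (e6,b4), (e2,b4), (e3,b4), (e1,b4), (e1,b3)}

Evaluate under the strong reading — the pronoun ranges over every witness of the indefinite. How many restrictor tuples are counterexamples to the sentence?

7

"it" takes "a blueprint" as antecedent — a donkey pronoun bound across the clause boundary.
Strong reading: for every (e,b) with drafted(e,b), approved(e,b).
Restrictor pairs: (e1,b1) ✓  (e1,b3) ✓  (e2,b1) ✓  (e2,b2) ✓  (e2,b3) ✗  (e2,b4) ✓  (e3,b1) ✗  (e3,b2) ✗  (e3,b4) ✓  (e4,b1) ✓  (e4,b2) ✗  (e4,b3) ✗  (e4,b4) ✓  (e5,b3) ✓  (e5,b4) ✗  (e6,b1) ✗  (e6,b2) ✓
Counterexamples (restrictor pairs failing the scope): 7.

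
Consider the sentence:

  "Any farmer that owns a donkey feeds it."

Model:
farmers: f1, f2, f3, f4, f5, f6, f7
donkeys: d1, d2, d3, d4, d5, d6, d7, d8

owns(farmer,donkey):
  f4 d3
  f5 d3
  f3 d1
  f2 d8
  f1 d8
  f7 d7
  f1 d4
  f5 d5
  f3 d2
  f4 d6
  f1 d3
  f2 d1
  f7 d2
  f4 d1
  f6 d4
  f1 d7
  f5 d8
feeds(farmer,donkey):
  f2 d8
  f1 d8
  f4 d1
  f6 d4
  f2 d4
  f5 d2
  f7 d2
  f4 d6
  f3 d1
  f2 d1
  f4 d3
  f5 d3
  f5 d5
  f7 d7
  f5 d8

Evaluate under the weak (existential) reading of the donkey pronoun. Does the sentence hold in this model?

"it" takes "a donkey" as antecedent — a donkey pronoun bound across the clause boundary.
Weak reading: every farmer f with some owns-donkey has at least one owns-donkey d such that feeds(f,d).
Per farmer: f1:✓  f2:✓  f3:✓  f4:✓  f5:✓  f6:✓  f7:✓
Every farmer in the restrictor has a witness.

True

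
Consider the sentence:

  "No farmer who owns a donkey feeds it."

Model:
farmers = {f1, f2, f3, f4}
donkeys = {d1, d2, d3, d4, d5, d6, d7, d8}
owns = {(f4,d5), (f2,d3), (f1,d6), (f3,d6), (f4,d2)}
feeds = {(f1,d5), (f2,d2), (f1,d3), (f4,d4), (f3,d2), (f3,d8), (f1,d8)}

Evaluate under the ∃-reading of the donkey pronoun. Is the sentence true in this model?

"it" takes "a donkey" as antecedent — a donkey pronoun bound across the clause boundary.
Truth condition: for no (f,d) with owns(f,d) does feeds(f,d) hold.
Restrictor pairs — does the scope hold? (f1,d6):fails  (f2,d3):fails  (f3,d6):fails  (f4,d2):fails  (f4,d5):fails
Scope holds for no restrictor pair, so the sentence is true.

True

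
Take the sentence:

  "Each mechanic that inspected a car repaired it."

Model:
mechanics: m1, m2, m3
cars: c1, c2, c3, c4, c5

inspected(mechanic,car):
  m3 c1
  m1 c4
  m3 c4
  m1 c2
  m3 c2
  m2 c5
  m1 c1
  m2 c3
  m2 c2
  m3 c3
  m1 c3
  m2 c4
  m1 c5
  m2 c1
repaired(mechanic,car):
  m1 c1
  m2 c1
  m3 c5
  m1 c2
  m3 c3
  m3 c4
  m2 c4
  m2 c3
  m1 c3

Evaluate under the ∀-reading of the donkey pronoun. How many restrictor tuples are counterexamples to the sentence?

6

"it" takes "a car" as antecedent — a donkey pronoun bound across the clause boundary.
Strong reading: for every (m,c) with inspected(m,c), repaired(m,c).
Restrictor pairs: (m1,c1) ✓  (m1,c2) ✓  (m1,c3) ✓  (m1,c4) ✗  (m1,c5) ✗  (m2,c1) ✓  (m2,c2) ✗  (m2,c3) ✓  (m2,c4) ✓  (m2,c5) ✗  (m3,c1) ✗  (m3,c2) ✗  (m3,c3) ✓  (m3,c4) ✓
Counterexamples (restrictor pairs failing the scope): 6.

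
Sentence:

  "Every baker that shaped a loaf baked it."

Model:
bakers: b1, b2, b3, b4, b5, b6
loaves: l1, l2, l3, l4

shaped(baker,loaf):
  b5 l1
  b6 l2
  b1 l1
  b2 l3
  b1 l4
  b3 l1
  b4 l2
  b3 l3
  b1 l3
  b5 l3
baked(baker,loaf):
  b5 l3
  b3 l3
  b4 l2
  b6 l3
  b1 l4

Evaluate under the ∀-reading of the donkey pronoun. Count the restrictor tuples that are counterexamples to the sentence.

"it" takes "a loaf" as antecedent — a donkey pronoun bound across the clause boundary.
Strong reading: for every (b,l) with shaped(b,l), baked(b,l).
Restrictor pairs: (b1,l1) ✗  (b1,l3) ✗  (b1,l4) ✓  (b2,l3) ✗  (b3,l1) ✗  (b3,l3) ✓  (b4,l2) ✓  (b5,l1) ✗  (b5,l3) ✓  (b6,l2) ✗
Counterexamples (restrictor pairs failing the scope): 6.

6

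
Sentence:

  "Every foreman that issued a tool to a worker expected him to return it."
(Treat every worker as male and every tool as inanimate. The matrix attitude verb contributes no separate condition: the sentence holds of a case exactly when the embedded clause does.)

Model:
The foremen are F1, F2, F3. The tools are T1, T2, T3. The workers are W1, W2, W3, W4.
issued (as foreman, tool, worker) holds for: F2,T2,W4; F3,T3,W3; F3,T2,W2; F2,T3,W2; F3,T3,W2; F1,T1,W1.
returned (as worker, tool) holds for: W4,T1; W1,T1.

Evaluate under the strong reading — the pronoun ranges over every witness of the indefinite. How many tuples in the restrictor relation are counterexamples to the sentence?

5

"him" takes "a worker" as antecedent and "it" takes "a tool"; both are donkey pronouns co-varying with the restrictor.
Strong reading: for every (f,t,w) with issued(f,t,w), returned(w,t).
Restrictor triples: (F1,T1,W1)→returned(W1,T1) ✓  (F2,T2,W4)→returned(W4,T2) ✗  (F2,T3,W2)→returned(W2,T3) ✗  (F3,T2,W2)→returned(W2,T2) ✗  (F3,T3,W2)→returned(W2,T3) ✗  (F3,T3,W3)→returned(W3,T3) ✗
Counterexamples (restrictor triples failing the scope): 5.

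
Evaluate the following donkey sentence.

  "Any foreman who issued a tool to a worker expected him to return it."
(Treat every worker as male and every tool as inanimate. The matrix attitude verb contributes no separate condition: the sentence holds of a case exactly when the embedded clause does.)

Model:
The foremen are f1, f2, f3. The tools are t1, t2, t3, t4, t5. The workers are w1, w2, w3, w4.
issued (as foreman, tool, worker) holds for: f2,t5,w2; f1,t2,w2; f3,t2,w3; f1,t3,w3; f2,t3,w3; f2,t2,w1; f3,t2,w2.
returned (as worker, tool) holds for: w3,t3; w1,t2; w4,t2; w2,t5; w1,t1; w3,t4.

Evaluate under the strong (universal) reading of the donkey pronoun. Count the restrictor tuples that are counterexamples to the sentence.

"him" takes "a worker" as antecedent and "it" takes "a tool"; both are donkey pronouns co-varying with the restrictor.
Strong reading: for every (f,t,w) with issued(f,t,w), returned(w,t).
Restrictor triples: (f1,t2,w2)→returned(w2,t2) ✗  (f1,t3,w3)→returned(w3,t3) ✓  (f2,t2,w1)→returned(w1,t2) ✓  (f2,t3,w3)→returned(w3,t3) ✓  (f2,t5,w2)→returned(w2,t5) ✓  (f3,t2,w2)→returned(w2,t2) ✗  (f3,t2,w3)→returned(w3,t2) ✗
Counterexamples (restrictor triples failing the scope): 3.

3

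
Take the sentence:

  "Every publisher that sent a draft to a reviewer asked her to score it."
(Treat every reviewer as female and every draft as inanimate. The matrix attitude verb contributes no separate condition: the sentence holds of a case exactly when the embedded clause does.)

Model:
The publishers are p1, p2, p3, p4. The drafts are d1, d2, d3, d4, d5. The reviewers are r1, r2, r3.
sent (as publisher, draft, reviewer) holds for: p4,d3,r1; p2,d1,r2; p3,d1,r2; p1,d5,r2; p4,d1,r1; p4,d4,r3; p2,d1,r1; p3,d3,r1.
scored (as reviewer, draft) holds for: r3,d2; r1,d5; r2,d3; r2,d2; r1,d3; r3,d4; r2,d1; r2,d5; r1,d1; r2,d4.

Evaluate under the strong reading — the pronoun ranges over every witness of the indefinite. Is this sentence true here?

"her" takes "a reviewer" as antecedent and "it" takes "a draft"; both are donkey pronouns co-varying with the restrictor.
Strong reading: for every (p,d,r) with sent(p,d,r), scored(r,d).
Restrictor triples: (p1,d5,r2)→scored(r2,d5) ✓  (p2,d1,r1)→scored(r1,d1) ✓  (p2,d1,r2)→scored(r2,d1) ✓  (p3,d1,r2)→scored(r2,d1) ✓  (p3,d3,r1)→scored(r1,d3) ✓  (p4,d1,r1)→scored(r1,d1) ✓  (p4,d3,r1)→scored(r1,d3) ✓  (p4,d4,r3)→scored(r3,d4) ✓
Every restrictor triple satisfies the scope.

True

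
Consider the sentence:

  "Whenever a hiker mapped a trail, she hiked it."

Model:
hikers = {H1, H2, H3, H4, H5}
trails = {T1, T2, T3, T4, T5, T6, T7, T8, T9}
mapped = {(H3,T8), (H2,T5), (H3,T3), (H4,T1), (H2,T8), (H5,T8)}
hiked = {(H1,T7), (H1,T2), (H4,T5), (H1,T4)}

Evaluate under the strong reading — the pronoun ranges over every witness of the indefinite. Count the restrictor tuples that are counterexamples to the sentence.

"it" takes "a trail" as antecedent — a donkey pronoun bound across the clause boundary.
Strong reading: for every (h,t) with mapped(h,t), hiked(h,t).
Restrictor pairs: (H2,T5) ✗  (H2,T8) ✗  (H3,T3) ✗  (H3,T8) ✗  (H4,T1) ✗  (H5,T8) ✗
Counterexamples (restrictor pairs failing the scope): 6.

6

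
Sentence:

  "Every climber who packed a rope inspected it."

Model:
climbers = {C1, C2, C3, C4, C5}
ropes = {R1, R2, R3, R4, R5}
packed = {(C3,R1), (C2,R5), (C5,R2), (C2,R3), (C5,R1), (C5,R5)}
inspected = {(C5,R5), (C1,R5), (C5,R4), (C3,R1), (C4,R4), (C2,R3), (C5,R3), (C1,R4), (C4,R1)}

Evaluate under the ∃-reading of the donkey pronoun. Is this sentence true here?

True

"it" takes "a rope" as antecedent — a donkey pronoun bound across the clause boundary.
Weak reading: every climber c with some packed-rope has at least one packed-rope r such that inspected(c,r).
Per climber: C2:✓  C3:✓  C5:✓
Every climber in the restrictor has a witness.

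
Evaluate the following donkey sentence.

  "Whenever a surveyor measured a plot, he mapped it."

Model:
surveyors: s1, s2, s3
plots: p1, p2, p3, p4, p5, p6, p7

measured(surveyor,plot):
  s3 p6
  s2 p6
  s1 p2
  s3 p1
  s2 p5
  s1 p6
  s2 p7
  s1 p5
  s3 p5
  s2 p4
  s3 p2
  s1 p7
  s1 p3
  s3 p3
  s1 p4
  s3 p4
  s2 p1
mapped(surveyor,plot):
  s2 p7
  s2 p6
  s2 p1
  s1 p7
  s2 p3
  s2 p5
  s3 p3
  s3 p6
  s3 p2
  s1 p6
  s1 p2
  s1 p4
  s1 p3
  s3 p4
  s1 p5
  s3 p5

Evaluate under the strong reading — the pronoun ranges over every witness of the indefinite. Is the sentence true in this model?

False

"it" takes "a plot" as antecedent — a donkey pronoun bound across the clause boundary.
Strong reading: for every (s,p) with measured(s,p), mapped(s,p).
Restrictor pairs: (s1,p2) ✓  (s1,p3) ✓  (s1,p4) ✓  (s1,p5) ✓  (s1,p6) ✓  (s1,p7) ✓  (s2,p1) ✓  (s2,p4) ✗  (s2,p5) ✓  (s2,p6) ✓  (s2,p7) ✓  (s3,p1) ✗  (s3,p2) ✓  (s3,p3) ✓  (s3,p4) ✓  (s3,p5) ✓  (s3,p6) ✓
Counterexample: (s2,p4) is in measured but fails the scope.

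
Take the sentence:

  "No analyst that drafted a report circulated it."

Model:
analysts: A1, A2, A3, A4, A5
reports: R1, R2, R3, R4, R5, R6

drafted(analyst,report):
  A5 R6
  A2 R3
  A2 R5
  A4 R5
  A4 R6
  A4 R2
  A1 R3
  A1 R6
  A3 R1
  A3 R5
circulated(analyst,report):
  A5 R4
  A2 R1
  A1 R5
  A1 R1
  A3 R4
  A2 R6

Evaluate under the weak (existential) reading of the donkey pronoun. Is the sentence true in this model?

"it" takes "a report" as antecedent — a donkey pronoun bound across the clause boundary.
Truth condition: for no (a,r) with drafted(a,r) does circulated(a,r) hold.
Restrictor pairs — does the scope hold? (A1,R3):fails  (A1,R6):fails  (A2,R3):fails  (A2,R5):fails  (A3,R1):fails  (A3,R5):fails  (A4,R2):fails  (A4,R5):fails  (A4,R6):fails  (A5,R6):fails
Scope holds for no restrictor pair, so the sentence is true.

True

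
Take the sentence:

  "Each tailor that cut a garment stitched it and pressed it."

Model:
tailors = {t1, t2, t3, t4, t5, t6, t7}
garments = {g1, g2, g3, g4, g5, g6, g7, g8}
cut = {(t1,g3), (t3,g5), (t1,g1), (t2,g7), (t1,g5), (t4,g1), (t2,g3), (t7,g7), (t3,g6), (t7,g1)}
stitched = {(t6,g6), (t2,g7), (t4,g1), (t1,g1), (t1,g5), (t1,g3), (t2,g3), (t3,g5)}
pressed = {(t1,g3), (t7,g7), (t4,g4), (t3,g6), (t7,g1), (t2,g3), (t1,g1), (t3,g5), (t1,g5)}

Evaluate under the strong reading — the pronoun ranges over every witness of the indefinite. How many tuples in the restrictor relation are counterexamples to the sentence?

"it" takes "a garment" as antecedent — a donkey pronoun bound across the clause boundary.
Strong reading: for every (t,g) with cut(t,g), stitched(t,g) ∧ pressed(t,g).
Restrictor pairs: (t1,g1) ✓  (t1,g3) ✓  (t1,g5) ✓  (t2,g3) ✓  (t2,g7) ✗  (t3,g5) ✓  (t3,g6) ✗  (t4,g1) ✗  (t7,g1) ✗  (t7,g7) ✗
Counterexamples (restrictor pairs failing the scope): 5.

5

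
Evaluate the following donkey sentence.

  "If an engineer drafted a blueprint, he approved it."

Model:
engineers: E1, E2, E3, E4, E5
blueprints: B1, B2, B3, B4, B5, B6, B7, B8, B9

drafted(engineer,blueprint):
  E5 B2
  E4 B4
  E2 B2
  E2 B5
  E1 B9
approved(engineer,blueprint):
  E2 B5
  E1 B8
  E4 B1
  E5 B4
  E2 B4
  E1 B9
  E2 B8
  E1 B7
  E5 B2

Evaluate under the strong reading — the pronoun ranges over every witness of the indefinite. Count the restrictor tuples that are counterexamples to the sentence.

2

"it" takes "a blueprint" as antecedent — a donkey pronoun bound across the clause boundary.
Strong reading: for every (e,b) with drafted(e,b), approved(e,b).
Restrictor pairs: (E1,B9) ✓  (E2,B2) ✗  (E2,B5) ✓  (E4,B4) ✗  (E5,B2) ✓
Counterexamples (restrictor pairs failing the scope): 2.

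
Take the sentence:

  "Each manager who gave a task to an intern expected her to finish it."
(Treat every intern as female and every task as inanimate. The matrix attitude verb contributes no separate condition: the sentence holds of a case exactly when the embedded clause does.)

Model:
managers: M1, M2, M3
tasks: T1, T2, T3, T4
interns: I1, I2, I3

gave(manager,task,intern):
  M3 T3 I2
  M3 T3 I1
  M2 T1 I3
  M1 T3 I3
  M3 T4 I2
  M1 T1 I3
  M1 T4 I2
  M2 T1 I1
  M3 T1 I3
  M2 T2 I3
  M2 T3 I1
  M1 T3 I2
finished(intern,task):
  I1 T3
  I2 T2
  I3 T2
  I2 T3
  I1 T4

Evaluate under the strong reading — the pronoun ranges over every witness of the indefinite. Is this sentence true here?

False

"her" takes "an intern" as antecedent and "it" takes "a task"; both are donkey pronouns co-varying with the restrictor.
Strong reading: for every (m,t,i) with gave(m,t,i), finished(i,t).
Restrictor triples: (M1,T1,I3)→finished(I3,T1) ✗  (M1,T3,I2)→finished(I2,T3) ✓  (M1,T3,I3)→finished(I3,T3) ✗  (M1,T4,I2)→finished(I2,T4) ✗  (M2,T1,I1)→finished(I1,T1) ✗  (M2,T1,I3)→finished(I3,T1) ✗  (M2,T2,I3)→finished(I3,T2) ✓  (M2,T3,I1)→finished(I1,T3) ✓  (M3,T1,I3)→finished(I3,T1) ✗  (M3,T3,I1)→finished(I1,T3) ✓  (M3,T3,I2)→finished(I2,T3) ✓  (M3,T4,I2)→finished(I2,T4) ✗
Counterexample: (M1,T1,I3) — finished(I3,T1) does not hold.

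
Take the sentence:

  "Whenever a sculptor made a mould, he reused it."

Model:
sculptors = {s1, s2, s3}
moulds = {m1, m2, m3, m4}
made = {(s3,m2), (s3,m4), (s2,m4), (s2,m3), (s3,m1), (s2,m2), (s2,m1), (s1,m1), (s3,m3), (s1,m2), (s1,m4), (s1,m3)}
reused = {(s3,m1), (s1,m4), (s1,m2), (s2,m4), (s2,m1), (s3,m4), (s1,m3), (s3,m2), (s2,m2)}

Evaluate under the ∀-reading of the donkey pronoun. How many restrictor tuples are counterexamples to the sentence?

3

"it" takes "a mould" as antecedent — a donkey pronoun bound across the clause boundary.
Strong reading: for every (s,m) with made(s,m), reused(s,m).
Restrictor pairs: (s1,m1) ✗  (s1,m2) ✓  (s1,m3) ✓  (s1,m4) ✓  (s2,m1) ✓  (s2,m2) ✓  (s2,m3) ✗  (s2,m4) ✓  (s3,m1) ✓  (s3,m2) ✓  (s3,m3) ✗  (s3,m4) ✓
Counterexamples (restrictor pairs failing the scope): 3.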